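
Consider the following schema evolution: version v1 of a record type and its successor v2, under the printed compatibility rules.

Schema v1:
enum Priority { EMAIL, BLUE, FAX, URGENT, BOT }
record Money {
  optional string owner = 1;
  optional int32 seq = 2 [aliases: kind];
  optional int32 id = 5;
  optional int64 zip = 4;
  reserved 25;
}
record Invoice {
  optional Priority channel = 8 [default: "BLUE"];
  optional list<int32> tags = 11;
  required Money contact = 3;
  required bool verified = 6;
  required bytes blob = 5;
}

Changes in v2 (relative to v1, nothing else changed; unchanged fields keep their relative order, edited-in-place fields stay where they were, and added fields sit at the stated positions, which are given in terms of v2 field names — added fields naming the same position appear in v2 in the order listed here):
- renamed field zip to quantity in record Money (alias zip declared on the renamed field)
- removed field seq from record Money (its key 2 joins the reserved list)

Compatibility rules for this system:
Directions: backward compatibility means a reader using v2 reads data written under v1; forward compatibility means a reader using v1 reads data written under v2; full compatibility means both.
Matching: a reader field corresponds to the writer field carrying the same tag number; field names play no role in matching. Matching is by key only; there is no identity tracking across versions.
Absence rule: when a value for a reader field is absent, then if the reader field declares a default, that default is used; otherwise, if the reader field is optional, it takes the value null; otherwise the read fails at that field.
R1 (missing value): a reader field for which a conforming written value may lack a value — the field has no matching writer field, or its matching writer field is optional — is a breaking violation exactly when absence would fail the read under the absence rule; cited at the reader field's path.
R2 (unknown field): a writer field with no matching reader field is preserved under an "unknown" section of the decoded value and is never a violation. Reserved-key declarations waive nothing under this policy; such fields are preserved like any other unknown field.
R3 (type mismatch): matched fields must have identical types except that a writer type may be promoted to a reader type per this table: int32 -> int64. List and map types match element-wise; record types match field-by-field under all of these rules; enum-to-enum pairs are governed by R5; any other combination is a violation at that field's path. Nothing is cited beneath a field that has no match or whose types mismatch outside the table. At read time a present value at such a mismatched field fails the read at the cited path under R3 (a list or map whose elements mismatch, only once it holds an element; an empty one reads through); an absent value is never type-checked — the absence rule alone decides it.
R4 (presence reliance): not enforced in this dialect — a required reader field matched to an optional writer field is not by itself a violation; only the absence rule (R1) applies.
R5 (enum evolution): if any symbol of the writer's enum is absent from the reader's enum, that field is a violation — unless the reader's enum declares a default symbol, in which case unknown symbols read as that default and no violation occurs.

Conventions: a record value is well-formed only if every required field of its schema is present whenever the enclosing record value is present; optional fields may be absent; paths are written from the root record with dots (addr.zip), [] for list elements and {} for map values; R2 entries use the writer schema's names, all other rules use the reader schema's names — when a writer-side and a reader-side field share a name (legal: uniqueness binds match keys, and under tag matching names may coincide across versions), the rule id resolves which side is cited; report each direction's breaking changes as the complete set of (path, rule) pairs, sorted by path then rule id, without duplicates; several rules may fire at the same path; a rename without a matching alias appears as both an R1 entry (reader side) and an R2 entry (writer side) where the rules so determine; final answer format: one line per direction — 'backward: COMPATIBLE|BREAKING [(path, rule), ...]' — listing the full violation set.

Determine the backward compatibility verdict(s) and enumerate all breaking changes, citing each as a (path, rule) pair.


backward: COMPATIBLE []

arrows below run writer -> reader for Invoice
backward pass over Invoice, reader schema v2, writer schema v1:
  channel: Priority -> Priority, writer optional; from channel
  tags: list<int32> -> list<int32>, writer optional; from tags
  contact: Money -> Money, writer required; from contact
  verified: bool -> bool, writer required; from verified
  blob: bytes -> bytes, writer required; from blob
  contact.owner: string -> string, writer optional; from contact.owner
  contact.id: int32 -> int32, writer optional; from contact.id
  contact.quantity: int64 -> int64, writer optional; from contact.zip
  contact.seq (writer side), unknown to reader
  => backward verdict for Invoice: COMPATIBLE, no violations
ruling out the remaining Invoice differences:
  renamed field zip to quantity in record Money (alias zip declared on the renamed field) -> fires no rule on Invoice, leaving the asked answer as it is
  removed field seq from record Money (its key 2 joins the reserved list) -> fires no rule on Invoice, leaving the asked answer as it is


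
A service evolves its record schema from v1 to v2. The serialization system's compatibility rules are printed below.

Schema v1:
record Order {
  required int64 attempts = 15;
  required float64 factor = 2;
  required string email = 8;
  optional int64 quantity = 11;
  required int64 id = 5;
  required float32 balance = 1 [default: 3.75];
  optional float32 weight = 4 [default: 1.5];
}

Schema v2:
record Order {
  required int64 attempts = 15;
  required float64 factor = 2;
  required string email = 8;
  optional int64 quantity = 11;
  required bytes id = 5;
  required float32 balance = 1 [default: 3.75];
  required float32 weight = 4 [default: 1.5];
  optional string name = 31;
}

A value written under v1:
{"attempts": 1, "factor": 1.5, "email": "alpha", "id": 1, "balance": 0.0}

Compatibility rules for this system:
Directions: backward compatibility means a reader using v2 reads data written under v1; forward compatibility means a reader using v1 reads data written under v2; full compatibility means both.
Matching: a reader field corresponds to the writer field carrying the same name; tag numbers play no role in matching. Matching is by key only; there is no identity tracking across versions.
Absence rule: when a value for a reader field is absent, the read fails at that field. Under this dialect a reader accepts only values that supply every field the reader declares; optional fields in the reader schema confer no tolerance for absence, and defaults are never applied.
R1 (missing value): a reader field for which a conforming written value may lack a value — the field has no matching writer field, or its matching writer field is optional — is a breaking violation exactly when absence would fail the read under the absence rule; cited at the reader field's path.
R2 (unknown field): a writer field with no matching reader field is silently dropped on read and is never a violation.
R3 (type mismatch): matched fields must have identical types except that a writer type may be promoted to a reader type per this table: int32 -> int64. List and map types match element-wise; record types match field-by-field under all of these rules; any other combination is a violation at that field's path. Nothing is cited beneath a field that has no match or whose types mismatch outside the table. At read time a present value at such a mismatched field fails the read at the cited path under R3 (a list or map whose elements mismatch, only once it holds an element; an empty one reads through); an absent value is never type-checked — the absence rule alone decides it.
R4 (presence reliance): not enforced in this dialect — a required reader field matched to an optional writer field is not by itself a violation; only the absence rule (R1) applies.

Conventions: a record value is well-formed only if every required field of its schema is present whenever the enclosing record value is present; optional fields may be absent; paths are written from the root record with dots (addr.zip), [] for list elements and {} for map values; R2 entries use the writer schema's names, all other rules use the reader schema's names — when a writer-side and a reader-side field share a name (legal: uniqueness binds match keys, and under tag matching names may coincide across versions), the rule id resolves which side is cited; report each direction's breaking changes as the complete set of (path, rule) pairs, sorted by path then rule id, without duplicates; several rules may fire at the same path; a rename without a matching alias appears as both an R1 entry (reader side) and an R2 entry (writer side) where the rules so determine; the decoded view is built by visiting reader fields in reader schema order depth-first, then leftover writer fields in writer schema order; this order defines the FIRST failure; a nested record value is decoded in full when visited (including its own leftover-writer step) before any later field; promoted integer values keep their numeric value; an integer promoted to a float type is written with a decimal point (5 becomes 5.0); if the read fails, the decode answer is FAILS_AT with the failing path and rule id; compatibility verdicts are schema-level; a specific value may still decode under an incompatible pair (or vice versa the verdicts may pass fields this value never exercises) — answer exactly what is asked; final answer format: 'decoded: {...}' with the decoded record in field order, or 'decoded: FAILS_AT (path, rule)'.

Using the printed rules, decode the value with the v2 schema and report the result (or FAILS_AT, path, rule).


the writer's type comes first in each Order pair
migrating the Order value to v2:
  attempts := 1
  factor := 1.5
  email := "alpha"
  read fails at quantity under R1 (no fill)
  => FAILS_AT (quantity, R1)
diffs on Order not affecting the asked answer:
  added field name to record Order: optional string, tag 31 (in v2 it sits last) -> schema-level compatibility only; this Order value's decode is unchanged
  field id in record Order: type int64 changed to bytes -> schema-level compatibility only; this Order value's decode is unchanged
  field weight in record Order: optional changed to required -> schema-level compatibility only; this Order value's decode is unchanged

decoded: FAILS_AT (quantity, R1)


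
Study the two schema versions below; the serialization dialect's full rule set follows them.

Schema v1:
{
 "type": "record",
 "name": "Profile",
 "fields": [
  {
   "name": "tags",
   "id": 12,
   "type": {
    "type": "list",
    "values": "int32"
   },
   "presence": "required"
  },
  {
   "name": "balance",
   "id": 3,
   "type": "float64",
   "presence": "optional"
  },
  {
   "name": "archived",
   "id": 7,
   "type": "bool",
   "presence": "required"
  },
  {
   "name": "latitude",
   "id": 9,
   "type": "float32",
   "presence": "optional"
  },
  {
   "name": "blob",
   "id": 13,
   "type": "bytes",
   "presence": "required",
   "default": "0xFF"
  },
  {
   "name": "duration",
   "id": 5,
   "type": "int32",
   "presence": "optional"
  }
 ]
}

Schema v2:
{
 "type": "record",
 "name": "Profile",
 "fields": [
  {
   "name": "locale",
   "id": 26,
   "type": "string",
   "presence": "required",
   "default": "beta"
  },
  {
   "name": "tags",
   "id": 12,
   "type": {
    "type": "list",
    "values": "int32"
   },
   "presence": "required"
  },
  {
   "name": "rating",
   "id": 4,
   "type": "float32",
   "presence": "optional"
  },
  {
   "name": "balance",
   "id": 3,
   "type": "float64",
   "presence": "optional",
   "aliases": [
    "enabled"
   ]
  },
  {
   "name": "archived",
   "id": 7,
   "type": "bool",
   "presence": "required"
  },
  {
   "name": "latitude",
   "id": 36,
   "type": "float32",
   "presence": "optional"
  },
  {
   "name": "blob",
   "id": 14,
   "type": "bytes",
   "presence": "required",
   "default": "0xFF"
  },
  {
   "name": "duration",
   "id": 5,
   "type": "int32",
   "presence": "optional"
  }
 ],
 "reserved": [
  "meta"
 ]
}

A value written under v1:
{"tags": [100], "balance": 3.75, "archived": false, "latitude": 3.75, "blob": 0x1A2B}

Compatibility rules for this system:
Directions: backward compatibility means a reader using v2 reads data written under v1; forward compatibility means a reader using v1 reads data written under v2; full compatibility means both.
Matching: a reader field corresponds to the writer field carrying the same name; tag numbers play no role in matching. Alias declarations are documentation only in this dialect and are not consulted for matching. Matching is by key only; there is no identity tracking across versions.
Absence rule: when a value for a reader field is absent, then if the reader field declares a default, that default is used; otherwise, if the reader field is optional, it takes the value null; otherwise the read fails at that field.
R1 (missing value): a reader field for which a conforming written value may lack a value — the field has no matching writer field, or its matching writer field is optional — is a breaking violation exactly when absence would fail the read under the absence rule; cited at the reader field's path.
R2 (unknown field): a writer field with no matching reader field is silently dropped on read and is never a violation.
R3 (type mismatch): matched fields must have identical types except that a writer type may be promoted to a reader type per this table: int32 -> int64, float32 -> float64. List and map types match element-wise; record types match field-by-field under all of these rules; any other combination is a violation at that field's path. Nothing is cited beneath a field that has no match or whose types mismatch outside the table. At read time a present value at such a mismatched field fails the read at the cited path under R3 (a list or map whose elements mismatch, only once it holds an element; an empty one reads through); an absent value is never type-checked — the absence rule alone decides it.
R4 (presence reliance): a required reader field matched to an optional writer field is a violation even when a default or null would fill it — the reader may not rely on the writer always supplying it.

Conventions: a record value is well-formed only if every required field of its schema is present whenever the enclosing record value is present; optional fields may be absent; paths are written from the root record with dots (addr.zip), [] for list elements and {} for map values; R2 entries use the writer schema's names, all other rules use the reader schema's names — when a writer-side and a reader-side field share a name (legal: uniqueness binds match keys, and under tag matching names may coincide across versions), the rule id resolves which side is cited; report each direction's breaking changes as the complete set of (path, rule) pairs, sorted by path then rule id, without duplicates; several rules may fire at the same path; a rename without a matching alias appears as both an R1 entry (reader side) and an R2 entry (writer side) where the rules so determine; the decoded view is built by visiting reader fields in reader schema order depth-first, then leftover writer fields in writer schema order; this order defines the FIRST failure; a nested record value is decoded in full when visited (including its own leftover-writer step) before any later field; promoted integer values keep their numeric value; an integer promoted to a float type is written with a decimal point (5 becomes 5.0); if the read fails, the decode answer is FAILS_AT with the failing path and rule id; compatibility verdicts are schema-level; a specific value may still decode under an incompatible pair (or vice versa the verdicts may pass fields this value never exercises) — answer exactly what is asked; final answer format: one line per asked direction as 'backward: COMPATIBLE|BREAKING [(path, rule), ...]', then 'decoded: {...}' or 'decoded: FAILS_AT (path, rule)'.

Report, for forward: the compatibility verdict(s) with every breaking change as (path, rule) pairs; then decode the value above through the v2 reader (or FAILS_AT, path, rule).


each type pair in Profile: writer, then reader
forward for Profile (reader v1, writer v2):
  writer required, list<int32> -> list<int32>: reader tags maps from writer tags
  writer optional, float64 -> float64: reader balance maps from writer balance
  writer required, bool -> bool: reader archived maps from writer archived
  writer optional, float32 -> float32: reader latitude maps from writer latitude
  writer required, bytes -> bytes: reader blob maps from writer blob
  writer optional, int32 -> int32: reader duration maps from writer duration
  writer field locale has no reader counterpart
  writer field rating has no reader counterpart
  nothing fires on Profile: forward is COMPATIBLE
decoding the Profile value with the v2 reader:
  locale := "beta" (absent -> default)
  tags := [100]
  rating := null (absent, optional -> null)
  balance := 3.75
  archived := false
  latitude := 3.75
  blob := 0x1A2B
  duration := null (absent, optional -> null)
  => decoded: {"locale": "beta", "tags": [100], "rating": null, "balance": 3.75, "archived": false, "latitude": 3.75, "blob": 0x1A2B, "duration": null}
checking off the Profile differences that do not matter here:
  field blob in record Profile: tag 13 changed to 14 -> triggers nothing under Profile's printed rules — same verdict
  field latitude in record Profile: tag 9 changed to 36 -> triggers nothing under Profile's printed rules — same verdict

forward: COMPATIBLE []; decoded: {"locale": "beta", "tags": [100], "rating": null, "balance": 3.75, "archived": false, "latitude": 3.75, "blob": 0x1A2B, "duration": null}


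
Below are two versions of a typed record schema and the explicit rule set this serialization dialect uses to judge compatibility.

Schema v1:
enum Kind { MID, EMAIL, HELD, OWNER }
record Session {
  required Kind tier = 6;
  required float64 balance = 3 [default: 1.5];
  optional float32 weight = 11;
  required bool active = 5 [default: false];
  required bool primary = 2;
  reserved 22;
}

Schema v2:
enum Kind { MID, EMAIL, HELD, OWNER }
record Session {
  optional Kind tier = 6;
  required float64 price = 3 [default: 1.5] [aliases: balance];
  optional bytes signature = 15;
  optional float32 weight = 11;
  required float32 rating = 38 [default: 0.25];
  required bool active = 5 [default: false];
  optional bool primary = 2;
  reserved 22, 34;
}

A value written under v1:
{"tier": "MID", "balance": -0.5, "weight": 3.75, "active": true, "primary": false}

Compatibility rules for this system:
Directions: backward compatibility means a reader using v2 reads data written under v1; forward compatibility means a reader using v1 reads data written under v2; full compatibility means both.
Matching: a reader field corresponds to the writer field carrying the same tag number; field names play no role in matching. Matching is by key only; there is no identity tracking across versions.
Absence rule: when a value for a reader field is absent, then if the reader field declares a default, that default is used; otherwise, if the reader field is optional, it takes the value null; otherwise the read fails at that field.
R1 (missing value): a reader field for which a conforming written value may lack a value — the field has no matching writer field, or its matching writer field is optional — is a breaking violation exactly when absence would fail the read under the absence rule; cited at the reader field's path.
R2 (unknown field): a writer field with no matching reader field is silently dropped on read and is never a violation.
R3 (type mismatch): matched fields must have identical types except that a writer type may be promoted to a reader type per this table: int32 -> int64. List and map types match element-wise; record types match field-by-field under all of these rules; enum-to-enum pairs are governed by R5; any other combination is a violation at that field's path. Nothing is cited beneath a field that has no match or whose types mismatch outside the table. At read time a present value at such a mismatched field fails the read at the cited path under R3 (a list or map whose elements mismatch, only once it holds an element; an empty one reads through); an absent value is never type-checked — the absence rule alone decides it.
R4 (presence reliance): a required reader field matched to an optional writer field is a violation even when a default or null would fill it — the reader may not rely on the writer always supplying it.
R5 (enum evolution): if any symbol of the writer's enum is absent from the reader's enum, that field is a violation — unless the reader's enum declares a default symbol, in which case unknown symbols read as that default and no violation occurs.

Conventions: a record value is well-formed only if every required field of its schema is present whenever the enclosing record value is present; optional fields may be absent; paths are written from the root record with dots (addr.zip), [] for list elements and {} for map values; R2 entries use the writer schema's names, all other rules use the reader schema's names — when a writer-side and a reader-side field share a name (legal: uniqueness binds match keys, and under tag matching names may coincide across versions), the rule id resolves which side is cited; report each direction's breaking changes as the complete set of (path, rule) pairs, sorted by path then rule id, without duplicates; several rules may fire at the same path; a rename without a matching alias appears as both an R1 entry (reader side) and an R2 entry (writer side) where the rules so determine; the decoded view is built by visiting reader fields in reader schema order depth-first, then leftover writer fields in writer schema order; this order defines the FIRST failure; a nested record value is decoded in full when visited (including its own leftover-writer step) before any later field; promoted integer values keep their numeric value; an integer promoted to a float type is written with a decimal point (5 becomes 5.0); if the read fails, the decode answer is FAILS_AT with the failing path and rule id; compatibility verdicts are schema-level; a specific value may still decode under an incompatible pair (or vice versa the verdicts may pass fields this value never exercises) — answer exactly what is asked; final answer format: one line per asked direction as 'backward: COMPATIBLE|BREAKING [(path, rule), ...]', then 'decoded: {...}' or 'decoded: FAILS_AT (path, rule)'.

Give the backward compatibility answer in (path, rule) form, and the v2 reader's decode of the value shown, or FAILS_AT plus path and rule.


backward: COMPATIBLE []; decoded: {"tier": "MID", "price": -0.5, "signature": null, "weight": 3.75, "rating": 0.25, "active": true, "primary": false}

arrows below run writer -> reader for Session
backward analysis of Session with v2 as reader and v1 as writer:
  writer required, Kind -> Kind: reader tier maps from writer tier
  writer required, float64 -> float64: reader price maps from writer balance
  signature: no writer match
  writer optional, float32 -> float32: reader weight maps from writer weight
  rating: no writer match
  writer required, bool -> bool: reader active maps from writer active
  writer required, bool -> bool: reader primary maps from writer primary
  nothing fires on Session: backward is COMPATIBLE
migrating the Session value to v2:
  tier := "MID"
  price := -0.5 (from writer balance)
  signature := null (missing; optional => null)
  weight := 3.75
  rating := 0.25 (missing; default applied)
  active := true
  primary := false
  => decoded: {"tier": "MID", "price": -0.5, "signature": null, "weight": 3.75, "rating": 0.25, "active": true, "primary": false}
remaining Session differences; none change what is asked:
  field tier in record Session: required changed to optional -> its effect on Session is confined to the forward direction, not asked
  field primary in record Session: required changed to optional -> its effect on Session is confined to the forward direction, not asked


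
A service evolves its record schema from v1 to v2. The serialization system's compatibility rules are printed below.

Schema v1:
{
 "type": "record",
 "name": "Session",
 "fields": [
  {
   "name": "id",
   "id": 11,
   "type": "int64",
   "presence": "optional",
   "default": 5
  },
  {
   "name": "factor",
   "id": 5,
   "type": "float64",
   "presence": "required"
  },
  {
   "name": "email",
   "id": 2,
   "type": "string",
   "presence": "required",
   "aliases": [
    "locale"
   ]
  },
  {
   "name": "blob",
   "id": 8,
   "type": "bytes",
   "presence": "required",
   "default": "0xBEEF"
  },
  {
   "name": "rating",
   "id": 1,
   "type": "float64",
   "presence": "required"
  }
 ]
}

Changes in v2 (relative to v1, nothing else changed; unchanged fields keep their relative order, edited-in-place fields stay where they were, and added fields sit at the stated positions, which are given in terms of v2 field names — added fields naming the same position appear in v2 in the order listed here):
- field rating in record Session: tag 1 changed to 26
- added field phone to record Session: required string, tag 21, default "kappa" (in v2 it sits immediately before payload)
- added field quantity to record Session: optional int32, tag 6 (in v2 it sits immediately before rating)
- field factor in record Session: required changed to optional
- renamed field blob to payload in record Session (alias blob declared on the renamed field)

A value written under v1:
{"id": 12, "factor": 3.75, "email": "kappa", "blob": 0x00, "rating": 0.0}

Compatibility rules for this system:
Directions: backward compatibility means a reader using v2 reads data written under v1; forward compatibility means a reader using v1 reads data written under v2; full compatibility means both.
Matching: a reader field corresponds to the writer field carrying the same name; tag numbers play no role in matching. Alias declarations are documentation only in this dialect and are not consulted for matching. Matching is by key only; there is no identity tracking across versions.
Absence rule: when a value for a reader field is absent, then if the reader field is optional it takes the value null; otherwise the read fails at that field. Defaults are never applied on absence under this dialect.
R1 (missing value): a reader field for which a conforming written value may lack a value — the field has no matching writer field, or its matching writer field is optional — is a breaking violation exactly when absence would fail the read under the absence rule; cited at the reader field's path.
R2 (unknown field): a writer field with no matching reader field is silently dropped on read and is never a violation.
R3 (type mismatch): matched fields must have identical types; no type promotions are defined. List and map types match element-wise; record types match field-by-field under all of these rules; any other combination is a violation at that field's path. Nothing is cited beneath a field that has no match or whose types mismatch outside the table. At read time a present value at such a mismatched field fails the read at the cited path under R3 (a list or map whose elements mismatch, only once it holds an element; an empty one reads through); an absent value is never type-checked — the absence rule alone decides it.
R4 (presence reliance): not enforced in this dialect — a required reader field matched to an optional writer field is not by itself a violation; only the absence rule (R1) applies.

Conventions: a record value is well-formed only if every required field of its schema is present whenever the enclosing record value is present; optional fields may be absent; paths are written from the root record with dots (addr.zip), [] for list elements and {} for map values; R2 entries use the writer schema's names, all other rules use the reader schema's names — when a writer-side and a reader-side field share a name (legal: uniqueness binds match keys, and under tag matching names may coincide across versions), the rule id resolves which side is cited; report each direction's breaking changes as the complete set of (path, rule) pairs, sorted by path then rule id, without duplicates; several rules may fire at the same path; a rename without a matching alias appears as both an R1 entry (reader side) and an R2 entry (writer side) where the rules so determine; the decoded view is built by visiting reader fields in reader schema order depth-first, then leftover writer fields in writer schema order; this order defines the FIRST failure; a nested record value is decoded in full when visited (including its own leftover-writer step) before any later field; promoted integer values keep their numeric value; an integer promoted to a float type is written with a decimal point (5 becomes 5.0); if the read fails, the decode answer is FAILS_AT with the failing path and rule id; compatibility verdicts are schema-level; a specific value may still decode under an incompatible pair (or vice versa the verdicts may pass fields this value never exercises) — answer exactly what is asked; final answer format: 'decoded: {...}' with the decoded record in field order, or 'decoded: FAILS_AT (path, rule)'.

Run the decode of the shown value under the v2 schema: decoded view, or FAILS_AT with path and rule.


decoded: FAILS_AT (phone, R1)

each type pair in Session: writer, then reader
decoding the Session value with the v2 reader:
  id := 12
  factor := 3.75
  email := "kappa"
  read fails at phone under R1 (no fill)
  => FAILS_AT (phone, R1)
ruling out the remaining Session differences:
  field rating in record Session: tag 1 changed to 26 -> no rule fires on it and the decoded Session view is identical with or without it
  added field quantity to record Session: optional int32, tag 6 (in v2 it sits immediately before rating) -> no rule fires on it and the decoded Session view is identical with or without it
  field factor in record Session: required changed to optional -> schema-level compatibility only; this Session value's decode is unchanged
  renamed field blob to payload in record Session (alias blob declared on the renamed field) -> schema-level compatibility only; this Session value's decode is unchanged


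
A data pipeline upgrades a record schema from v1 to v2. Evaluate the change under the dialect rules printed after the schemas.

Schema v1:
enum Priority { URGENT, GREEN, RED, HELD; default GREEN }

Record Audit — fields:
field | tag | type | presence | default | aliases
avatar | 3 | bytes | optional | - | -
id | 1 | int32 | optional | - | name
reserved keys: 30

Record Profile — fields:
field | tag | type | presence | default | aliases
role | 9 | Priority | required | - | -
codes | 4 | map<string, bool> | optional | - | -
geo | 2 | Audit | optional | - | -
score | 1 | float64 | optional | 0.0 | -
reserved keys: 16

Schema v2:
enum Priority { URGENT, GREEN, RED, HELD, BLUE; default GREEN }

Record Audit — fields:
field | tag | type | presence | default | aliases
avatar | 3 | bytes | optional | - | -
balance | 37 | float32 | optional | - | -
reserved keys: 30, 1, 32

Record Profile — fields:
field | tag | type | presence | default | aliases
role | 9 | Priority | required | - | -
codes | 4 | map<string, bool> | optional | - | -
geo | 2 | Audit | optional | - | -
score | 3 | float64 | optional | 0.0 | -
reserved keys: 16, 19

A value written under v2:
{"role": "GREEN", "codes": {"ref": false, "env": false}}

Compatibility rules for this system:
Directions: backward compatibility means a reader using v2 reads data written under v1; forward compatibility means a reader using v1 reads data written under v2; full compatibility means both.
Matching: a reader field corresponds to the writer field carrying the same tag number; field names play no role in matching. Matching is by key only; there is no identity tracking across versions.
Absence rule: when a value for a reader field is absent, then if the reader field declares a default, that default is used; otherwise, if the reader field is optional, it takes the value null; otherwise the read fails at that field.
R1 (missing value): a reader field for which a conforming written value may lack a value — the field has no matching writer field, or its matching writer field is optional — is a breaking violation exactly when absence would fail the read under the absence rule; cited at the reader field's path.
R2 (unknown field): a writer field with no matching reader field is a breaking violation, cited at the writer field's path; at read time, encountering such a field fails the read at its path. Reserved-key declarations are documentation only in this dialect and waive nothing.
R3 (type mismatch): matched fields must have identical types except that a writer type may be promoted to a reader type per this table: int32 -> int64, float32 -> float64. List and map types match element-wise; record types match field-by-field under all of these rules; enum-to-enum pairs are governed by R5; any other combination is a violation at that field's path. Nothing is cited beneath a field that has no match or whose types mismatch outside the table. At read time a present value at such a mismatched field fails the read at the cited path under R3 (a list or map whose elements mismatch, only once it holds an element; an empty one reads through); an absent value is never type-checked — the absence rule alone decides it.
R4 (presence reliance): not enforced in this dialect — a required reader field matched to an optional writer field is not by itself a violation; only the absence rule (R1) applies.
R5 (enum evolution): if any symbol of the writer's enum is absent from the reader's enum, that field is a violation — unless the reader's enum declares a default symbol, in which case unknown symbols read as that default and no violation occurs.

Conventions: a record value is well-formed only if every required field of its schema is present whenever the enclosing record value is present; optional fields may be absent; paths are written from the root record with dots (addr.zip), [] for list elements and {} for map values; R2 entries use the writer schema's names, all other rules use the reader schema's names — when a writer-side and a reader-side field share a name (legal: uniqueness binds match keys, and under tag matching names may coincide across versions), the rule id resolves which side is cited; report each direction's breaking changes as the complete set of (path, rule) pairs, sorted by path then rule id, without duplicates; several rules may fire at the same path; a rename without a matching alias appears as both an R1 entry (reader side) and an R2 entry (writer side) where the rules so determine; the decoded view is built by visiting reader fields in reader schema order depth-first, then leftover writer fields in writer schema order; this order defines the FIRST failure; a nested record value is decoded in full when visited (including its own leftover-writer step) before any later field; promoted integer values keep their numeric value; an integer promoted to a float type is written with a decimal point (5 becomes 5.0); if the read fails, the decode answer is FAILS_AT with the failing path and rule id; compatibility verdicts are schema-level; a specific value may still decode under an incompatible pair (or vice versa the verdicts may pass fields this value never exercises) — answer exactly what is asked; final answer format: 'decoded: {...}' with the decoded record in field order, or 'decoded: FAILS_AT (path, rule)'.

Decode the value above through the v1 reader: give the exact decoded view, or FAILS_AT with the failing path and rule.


the writer's type comes first in each Profile pair
decode walk for Profile under reader schema v1:
  role := "GREEN"
  codes := {"ref": false, "env": false}
  geo := null (absent, optional -> null)
  score := 0.0 (absent -> default)
  => decoded: {"role": "GREEN", "codes": {"ref": false, "env": false}, "geo": null, "score": 0.0}
diffs on Profile not affecting the asked answer:
  field score in record Profile: tag 1 changed to 3 -> changes Profile's schema-level verdicts only — the decode of this value is the same
  enum Priority (field role in record Profile): symbol BLUE added -> inert under this dialect — no rule fires on Profile and the result does not move
  removed field id from record Audit (its key 1 joins the reserved list) -> changes Profile's schema-level verdicts only — the decode of this value is the same
  added field balance to record Audit: optional float32, tag 37 (in v2 it sits last) -> changes Profile's schema-level verdicts only — the decode of this value is the same

decoded: {"role": "GREEN", "codes": {"ref": false, "env": false}, "geo": null, "score": 0.0}


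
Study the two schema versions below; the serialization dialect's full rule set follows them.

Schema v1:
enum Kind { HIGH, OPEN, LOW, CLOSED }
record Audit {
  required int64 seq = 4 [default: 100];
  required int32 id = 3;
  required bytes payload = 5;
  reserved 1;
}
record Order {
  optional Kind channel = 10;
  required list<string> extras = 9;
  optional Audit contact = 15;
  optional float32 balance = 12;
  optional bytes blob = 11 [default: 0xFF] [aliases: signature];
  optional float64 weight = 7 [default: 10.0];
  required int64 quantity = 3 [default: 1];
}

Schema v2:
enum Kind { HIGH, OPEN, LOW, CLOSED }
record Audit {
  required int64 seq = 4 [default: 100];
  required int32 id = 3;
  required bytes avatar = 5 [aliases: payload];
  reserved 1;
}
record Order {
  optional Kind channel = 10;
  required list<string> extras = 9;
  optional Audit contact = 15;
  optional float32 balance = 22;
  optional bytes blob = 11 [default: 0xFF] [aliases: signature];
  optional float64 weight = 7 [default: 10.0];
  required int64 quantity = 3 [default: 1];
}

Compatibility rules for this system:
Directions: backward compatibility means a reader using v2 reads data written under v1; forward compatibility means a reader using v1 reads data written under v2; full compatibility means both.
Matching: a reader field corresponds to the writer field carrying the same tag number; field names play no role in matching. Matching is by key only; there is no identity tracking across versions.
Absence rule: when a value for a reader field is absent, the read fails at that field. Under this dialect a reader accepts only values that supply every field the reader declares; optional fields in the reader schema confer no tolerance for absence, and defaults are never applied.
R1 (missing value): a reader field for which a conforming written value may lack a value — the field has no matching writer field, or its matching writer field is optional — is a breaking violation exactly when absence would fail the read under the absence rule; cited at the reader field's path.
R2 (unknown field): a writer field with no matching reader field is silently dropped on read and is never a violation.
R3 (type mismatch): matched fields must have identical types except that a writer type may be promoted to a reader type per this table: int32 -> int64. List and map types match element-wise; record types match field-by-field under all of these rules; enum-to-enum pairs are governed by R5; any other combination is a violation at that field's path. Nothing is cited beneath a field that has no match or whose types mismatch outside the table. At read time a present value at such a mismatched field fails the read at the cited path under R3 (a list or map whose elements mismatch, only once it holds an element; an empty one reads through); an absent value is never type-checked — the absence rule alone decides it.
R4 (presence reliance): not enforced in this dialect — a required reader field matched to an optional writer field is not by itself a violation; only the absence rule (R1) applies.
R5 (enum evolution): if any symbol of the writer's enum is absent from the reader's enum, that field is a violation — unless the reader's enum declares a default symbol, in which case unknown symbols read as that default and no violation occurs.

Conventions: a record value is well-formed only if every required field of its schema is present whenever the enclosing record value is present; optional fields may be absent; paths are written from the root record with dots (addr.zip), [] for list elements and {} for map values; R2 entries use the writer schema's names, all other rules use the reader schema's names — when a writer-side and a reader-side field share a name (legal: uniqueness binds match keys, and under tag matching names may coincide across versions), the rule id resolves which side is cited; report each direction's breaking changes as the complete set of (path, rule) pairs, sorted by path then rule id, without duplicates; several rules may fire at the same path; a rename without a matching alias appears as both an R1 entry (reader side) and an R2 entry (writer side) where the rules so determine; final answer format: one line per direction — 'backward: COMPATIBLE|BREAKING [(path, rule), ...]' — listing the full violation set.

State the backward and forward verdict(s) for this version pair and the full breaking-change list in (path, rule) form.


backward: BREAKING [(balance, R1), (blob, R1), (channel, R1), (contact, R1), (weight, R1)]; forward: BREAKING [(balance, R1), (blob, R1), (channel, R1), (contact, R1), (weight, R1)]

the writer's type comes first in each Order pair
backward analysis of Order with v2 as reader and v1 as writer:
  Kind -> Kind, writer optional: channel aligns to channel
  list<string> -> list<string>, writer required: extras aligns to extras
  Audit -> Audit, writer optional: contact aligns to contact
  balance: no writer-side match
  bytes -> bytes, writer optional: blob aligns to blob
  float64 -> float64, writer optional: weight aligns to weight
  int64 -> int64, writer required: quantity aligns to quantity
  balance (writer side), unknown to reader
  int64 -> int64, writer required: contact.seq aligns to contact.seq
  int32 -> int32, writer required: contact.id aligns to contact.id
  bytes -> bytes, writer required: contact.avatar aligns to contact.payload
  breaking: (balance, R1)
  breaking: (blob, R1)
  breaking: (channel, R1)
  breaking: (contact, R1)
  breaking: (weight, R1)
  backward on Order therefore BREAKING (5)
forward analysis of Order with v1 as reader and v2 as writer:
  Kind -> Kind, writer optional: channel aligns to channel
  list<string> -> list<string>, writer required: extras aligns to extras
  Audit -> Audit, writer optional: contact aligns to contact
  balance: no writer-side match
  bytes -> bytes, writer optional: blob aligns to blob
  float64 -> float64, writer optional: weight aligns to weight
  int64 -> int64, writer required: quantity aligns to quantity
  balance (writer side), unknown to reader
  int64 -> int64, writer required: contact.seq aligns to contact.seq
  int32 -> int32, writer required: contact.id aligns to contact.id
  bytes -> bytes, writer required: contact.payload aligns to contact.avatar
  breaking: (balance, R1)
  breaking: (blob, R1)
  breaking: (channel, R1)
  breaking: (contact, R1)
  breaking: (weight, R1)
  forward on Order therefore BREAKING (5)
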